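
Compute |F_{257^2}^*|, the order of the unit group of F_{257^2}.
|F_{257^2}^*| = 66048

F_{257^2} has 257^2 = 66049 elements; its multiplicative group consists of all nonzero elements, so |F_{257^2}^*| = 66049 - 1 = 66048. (It is cyclic since any finite subgroup of the multiplicative group of a field is cyclic.)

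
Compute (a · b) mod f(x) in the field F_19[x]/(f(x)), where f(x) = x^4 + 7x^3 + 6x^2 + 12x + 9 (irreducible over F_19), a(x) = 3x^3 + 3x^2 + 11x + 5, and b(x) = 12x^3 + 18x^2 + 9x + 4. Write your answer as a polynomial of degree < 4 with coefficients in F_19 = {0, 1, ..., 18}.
a · b ≡ 7x^3 + 13x^2 + 2x + 6 (mod f(x))

Multiply in F_19[x]: a(x)·b(x) = (3x^3 + 3x^2 + 11x + 5)·(12x^3 + 18x^2 + 9x + 4) = 17x^6 + 14x^5 + 4x^4 + 12x^3 + 11x^2 + 13x + 1. This has degree ≥ 4, so divide by f(x) over F_19: 17x^6 + 14x^5 + 4x^4 + 12x^3 + 11x^2 + 13x + 1 = (17x^2 + 9x + 10)·(x^4 + 7x^3 + 6x^2 + 12x + 9) + (7x^3 + 13x^2 + 2x + 6). Hence a·b ≡ 7x^3 + 13x^2 + 2x + 6 (mod f). (F_19[x]/(f) is a field with 19^4 = 130321 elements since f is irreducible of degree 4.)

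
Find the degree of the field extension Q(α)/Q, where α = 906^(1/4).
[Q(α):Q] = 4

α is a root of x^4 - 906. By Eisenstein's criterion at the prime p = 2 (which divides the constant term 906 but p^2 = 4 does not, since 906 is squarefree), x^4 - 906 is irreducible over Q. Hence [Q(α):Q] = 4.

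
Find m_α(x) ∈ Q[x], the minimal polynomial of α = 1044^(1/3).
m_α(x) = x^3 - 1044

α satisfies α^3 = 1044, so x^3 - 1044 annihilates α. By the rational root test, a rational root p/q (in lowest terms) of x^3 - 1044 would satisfy p^3 = 1044 q^3, forcing q = 1 and p^3 = 1044; but 1044 is not a perfect cube, contradiction. A monic cubic over Q with no rational root is irreducible (any nontrivial factorization would include a linear factor). Hence x^3 - 1044 is the minimal polynomial of α, and in particular [Q(α):Q] = 3.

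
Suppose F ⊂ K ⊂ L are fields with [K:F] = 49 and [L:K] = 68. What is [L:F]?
[L:F] = 3332

The tower law says that for any tower of field extensions F ⊂ K ⊂ L with finite degrees, [L:F] = [L:K] · [K:F]. Here this gives [L:F] = 68 · 49 = 3332.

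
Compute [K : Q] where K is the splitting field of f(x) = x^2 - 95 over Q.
[K : Q] = 2

f(x) = x^2 - 95 factors as (x - √95)(x + √95). The splitting field is K = Q(√95). Since 95 is squarefree and > 1, it is not a perfect square, so x^2 - 95 is irreducible over Q and [Q(√95) : Q] = 2. Hence [K : Q] = 2.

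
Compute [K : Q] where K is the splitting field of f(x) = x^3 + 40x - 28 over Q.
[K : Q] = 6

By the rational root test, any rational root of the monic integer polynomial f(x) = x^3 + 40x - 28 must be an integer dividing the constant term -28, i.e. one of ±{1, 2, 4, 7, 14, 28}. Evaluating: f(1) = 13, f(-1) = -69, f(2) = 60, f(-2) = -116, f(4) = 196, f(-4) = -252, f(7) = 595, f(-7) = -651, f(14) = 3276, f(-14) = -3332, f(28) = 23044, f(-28) = -23100; none is 0, so f has no rational root and is therefore irreducible over Q (a cubic with no linear factor over a field is irreducible). For an irreducible cubic, the Galois group is A_3 or S_3 according as the discriminant disc(f) = -4a^3 - 27b^2 = -4·(40)^3 - 27·(-28)^2 = -277168 is or is not a square in Q. Here disc(f) = -277168 is not a perfect square in Q, so the Galois group of f over Q is not contained in A_3 and must be all of S_3. The splitting field has degree |S_3| = 6 over Q, so [K : Q] = 6.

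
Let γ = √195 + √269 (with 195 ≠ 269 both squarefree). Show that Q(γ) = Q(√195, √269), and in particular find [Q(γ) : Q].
[Q(γ) : Q] = 4 (equivalently, Q(γ) = Q(√195, √269))

Obviously Q(γ) ⊆ Q(√195, √269), and [Q(√195, √269):Q] = 4 (since 195, 269 are distinct squarefree integers > 1 with 52455 not a perfect square). To show equality we compute the minimal polynomial of γ. From γ = √195 + √269: γ^2 = 195 + 2√(52455) + 269 = 464 + 2√(52455), so γ^2 - 464 = 2√(52455); squaring, (γ^2 - 464)^2 = 4·52455, i.e. γ^4 - 928γ^2 + 215296 - 209820 = 0, i.e. γ^4 - 928γ^2 + 5476 = 0. So γ is a root of x^4 - 928x^2 + 5476. This polynomial is irreducible over Q: it has no rational root (each ±√195 ± √269 is irrational), and any factorization into two quadratics over Q would force √(52455) ∈ Q (pairing opposite roots) or √195, √269 ∈ Q (other pairings), all impossible. Hence [Q(γ):Q] = 4 = [Q(√195, √269):Q], so Q(γ) = Q(√195, √269).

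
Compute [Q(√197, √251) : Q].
[Q(√197, √251) : Q] = 4

[Q(√197):Q] = 2 (min poly x^2 - 197, irreducible since 197 is squarefree > 1). For the top step, suppose √251 ∈ Q(√197), say √251 = c + d√197 with c, d ∈ Q. Squaring: 251 = c^2 + 197d^2 + 2cd√197. Since √197 ∉ Q this forces 2cd = 0. If d = 0 then √251 = c ∈ Q, contradicting 251 squarefree > 1. If c = 0 then 251 = 197d^2, so 197·251 = (197d)^2 is a perfect square in Q — but 197·251 = 49447 is not a perfect square (since 197 and 251 are distinct squarefree integers). Contradiction. Hence √251 ∉ Q(√197), so x^2 - 251 stays irreducible over Q(√197) and [Q(√197, √251) : Q(√197)] = 2. By the tower law, [Q(√197, √251) : Q] = 2 · 2 = 4.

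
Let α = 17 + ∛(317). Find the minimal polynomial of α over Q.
m_α(x) = x^3 - 51x^2 + 867x - 5230

Set β = α - 17 = ∛(317), so β^3 = 317. Then (α - 17)^3 - 317 = 0, i.e. α is a root of g(x) = (x - 17)^3 - 317 = x^3 - 51x^2 + 867x - 5230. Since g(x) = h(x - 17) where h(x) = x^3 - 317, and h is irreducible over Q (because 317 is not a perfect cube, so h has no rational root, and a monic cubic with no rational root is irreducible), g is also irreducible (irreducibility is preserved under the substitution x → x - 17). Hence m_α(x) = x^3 - 51x^2 + 867x - 5230.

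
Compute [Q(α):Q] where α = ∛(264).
[Q(α):Q] = 3

The minimal polynomial of α is x^3 - 264, irreducible over Q since 264 is not a perfect cube (so x^3 - 264 has no rational root). Hence [Q(α):Q] = deg(m_α) = 3.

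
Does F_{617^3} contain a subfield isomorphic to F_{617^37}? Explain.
No: F_{617^37} is not a subfield of F_{617^3}

F_{p^m} embeds in F_{p^n} iff m | n. Here 37 ∤ 3 (since 3 = 0·37 + 3 with remainder 3 ≠ 0), so F_{617^37} is not a subfield of F_{617^3}. Equivalently: if it were, the tower law would give 37 = [F_{617^37}:F_617] dividing [F_{617^3}:F_617] = 3, contradiction.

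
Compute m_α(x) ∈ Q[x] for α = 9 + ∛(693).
m_α(x) = x^3 - 27x^2 + 243x - 1422

Set β = α - 9 = ∛(693), so β^3 = 693. Then (α - 9)^3 - 693 = 0, i.e. α is a root of g(x) = (x - 9)^3 - 693 = x^3 - 27x^2 + 243x - 1422. Since g(x) = h(x - 9) where h(x) = x^3 - 693, and h is irreducible over Q (because 693 is not a perfect cube, so h has no rational root, and a monic cubic with no rational root is irreducible), g is also irreducible (irreducibility is preserved under the substitution x → x - 9). Hence m_α(x) = x^3 - 27x^2 + 243x - 1422.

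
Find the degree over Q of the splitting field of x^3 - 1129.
[K : Q] = 6

The roots of x^3 - 1129 are ∛1129, ω∛1129, ω^2∛1129 where ω = e^(2πi/3) is a primitive cube root of unity, so K = Q(∛1129, ω). Now [Q(∛1129):Q] = 3 (since 1129 is not a perfect cube, x^3 - 1129 is irreducible) and [Q(ω):Q] = 2. Both 2 and 3 divide [K:Q], and [K:Q] ≤ 3·2 = 6, so [K:Q] = 6. (Equivalently: Q(∛1129) ⊂ R but ω ∉ R, so [K : Q(∛1129)] = 2.)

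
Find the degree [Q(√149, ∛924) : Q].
[Q(√149, ∛924) : Q] = 6

Let L = Q(√149, ∛924). Since Q(√149) ⊂ L and [Q(√149):Q] = 2, the tower law gives 2 | [L:Q]. Likewise Q(∛924) ⊂ L with [Q(∛924):Q] = 3 (because 924 is not a perfect cube), so 3 | [L:Q]. As gcd(2,3) = 1, [L:Q] is divisible by 6. Conversely L is generated over Q by √149 and ∛924, so [L:Q] ≤ 2·3 = 6. Therefore [Q(√149, ∛924) : Q] = 6.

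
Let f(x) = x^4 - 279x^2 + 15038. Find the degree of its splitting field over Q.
[K : Q] = 4

Solving the quadratic in x^2: x^2 = (279 ± √(279^2 - 4·15038))/2 = (279 ± √17689)/2 = (279 ± 133)/2, giving x^2 = 73 or x^2 = 206. So f(x) = (x^2 - 73)(x^2 - 206) and the roots of f are ±√73, ±√206. Hence the splitting field is K = Q(√73, √206). Since 73 and 206 are distinct squarefree integers > 1, their product 15038 is not a perfect square, so √206 ∉ Q(√73). By the tower law [K:Q] = [Q(√73,√206):Q(√73)] · [Q(√73):Q] = 2 · 2 = 4.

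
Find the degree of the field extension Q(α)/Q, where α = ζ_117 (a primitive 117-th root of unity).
[Q(α):Q] = 72

The minimal polynomial of ζ_117 over Q is the 117-th cyclotomic polynomial Φ_117(x), which is irreducible over Q and has degree φ(117) = 72. Hence [Q(α):Q] = φ(117) = 72.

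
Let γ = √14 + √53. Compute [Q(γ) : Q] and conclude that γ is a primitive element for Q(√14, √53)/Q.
[Q(γ) : Q] = 4 (equivalently, Q(γ) = Q(√14, √53))

Obviously Q(γ) ⊆ Q(√14, √53), and [Q(√14, √53):Q] = 4 (since 14, 53 are distinct squarefree integers > 1 with 742 not a perfect square). To show equality we compute the minimal polynomial of γ. From γ = √14 + √53: γ^2 = 14 + 2√(742) + 53 = 67 + 2√(742), so γ^2 - 67 = 2√(742); squaring, (γ^2 - 67)^2 = 4·742, i.e. γ^4 - 134γ^2 + 4489 - 2968 = 0, i.e. γ^4 - 134γ^2 + 1521 = 0. So γ is a root of x^4 - 134x^2 + 1521. This polynomial is irreducible over Q: it has no rational root (each ±√14 ± √53 is irrational), and any factorization into two quadratics over Q would force √(742) ∈ Q (pairing opposite roots) or √14, √53 ∈ Q (other pairings), all impossible. Hence [Q(γ):Q] = 4 = [Q(√14, √53):Q], so Q(γ) = Q(√14, √53).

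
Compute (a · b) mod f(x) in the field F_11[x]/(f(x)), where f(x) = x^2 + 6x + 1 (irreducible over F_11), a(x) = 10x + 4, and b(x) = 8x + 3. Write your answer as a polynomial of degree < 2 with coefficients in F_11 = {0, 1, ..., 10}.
a · b ≡ 9 (mod f(x))

Multiply in F_11[x]: a(x)·b(x) = (10x + 4)·(8x + 3) = 3x^2 + 7x + 1. This has degree ≥ 2, so divide by f(x) over F_11: 3x^2 + 7x + 1 = (3)·(x^2 + 6x + 1) + (9). Hence a·b ≡ 9 (mod f). (F_11[x]/(f) is a field with 11^2 = 121 elements since f is irreducible of degree 2.)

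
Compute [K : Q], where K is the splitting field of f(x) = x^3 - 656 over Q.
[K : Q] = 6

The roots of x^3 - 656 are ∛656, ω∛656, ω^2∛656 where ω = e^(2πi/3) is a primitive cube root of unity, so K = Q(∛656, ω). Now [Q(∛656):Q] = 3 (since 656 is not a perfect cube, x^3 - 656 is irreducible) and [Q(ω):Q] = 2. Both 2 and 3 divide [K:Q], and [K:Q] ≤ 3·2 = 6, so [K:Q] = 6. (Equivalently: Q(∛656) ⊂ R but ω ∉ R, so [K : Q(∛656)] = 2.)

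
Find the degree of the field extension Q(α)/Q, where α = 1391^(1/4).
[Q(α):Q] = 4

α is a root of x^4 - 1391. By Eisenstein's criterion at the prime p = 13 (which divides the constant term 1391 but p^2 = 169 does not, since 1391 is squarefree), x^4 - 1391 is irreducible over Q. Hence [Q(α):Q] = 4.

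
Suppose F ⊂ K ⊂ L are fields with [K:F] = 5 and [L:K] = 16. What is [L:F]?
[L:F] = 80

The tower law says that for any tower of field extensions F ⊂ K ⊂ L with finite degrees, [L:F] = [L:K] · [K:F]. Here this gives [L:F] = 16 · 5 = 80.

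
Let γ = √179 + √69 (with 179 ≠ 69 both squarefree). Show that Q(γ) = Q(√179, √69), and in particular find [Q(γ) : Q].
[Q(γ) : Q] = 4 (equivalently, Q(γ) = Q(√179, √69))

Obviously Q(γ) ⊆ Q(√179, √69), and [Q(√179, √69):Q] = 4 (since 179, 69 are distinct squarefree integers > 1 with 12351 not a perfect square). To show equality we compute the minimal polynomial of γ. From γ = √179 + √69: γ^2 = 179 + 2√(12351) + 69 = 248 + 2√(12351), so γ^2 - 248 = 2√(12351); squaring, (γ^2 - 248)^2 = 4·12351, i.e. γ^4 - 496γ^2 + 61504 - 49404 = 0, i.e. γ^4 - 496γ^2 + 12100 = 0. So γ is a root of x^4 - 496x^2 + 12100. This polynomial is irreducible over Q: it has no rational root (each ±√179 ± √69 is irrational), and any factorization into two quadratics over Q would force √(12351) ∈ Q (pairing opposite roots) or √179, √69 ∈ Q (other pairings), all impossible. Hence [Q(γ):Q] = 4 = [Q(√179, √69):Q], so Q(γ) = Q(√179, √69).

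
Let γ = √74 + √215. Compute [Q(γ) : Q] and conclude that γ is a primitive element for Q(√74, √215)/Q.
[Q(γ) : Q] = 4 (equivalently, Q(γ) = Q(√74, √215))

Obviously Q(γ) ⊆ Q(√74, √215), and [Q(√74, √215):Q] = 4 (since 74, 215 are distinct squarefree integers > 1 with 15910 not a perfect square). To show equality we compute the minimal polynomial of γ. From γ = √74 + √215: γ^2 = 74 + 2√(15910) + 215 = 289 + 2√(15910), so γ^2 - 289 = 2√(15910); squaring, (γ^2 - 289)^2 = 4·15910, i.e. γ^4 - 578γ^2 + 83521 - 63640 = 0, i.e. γ^4 - 578γ^2 + 19881 = 0. So γ is a root of x^4 - 578x^2 + 19881. This polynomial is irreducible over Q: it has no rational root (each ±√74 ± √215 is irrational), and any factorization into two quadratics over Q would force √(15910) ∈ Q (pairing opposite roots) or √74, √215 ∈ Q (other pairings), all impossible. Hence [Q(γ):Q] = 4 = [Q(√74, √215):Q], so Q(γ) = Q(√74, √215).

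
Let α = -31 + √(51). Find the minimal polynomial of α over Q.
m_α(x) = x^2 + 62x + 910

From α + 31 = √(51), squaring gives (α + 31)^2 = 51, i.e. α^2 + 62α + 961 = 51, so α^2 + 62α + 910 = 0. The discriminant of x^2 + 62x + 910 is (62)^2 - 4·(910) = 3844 - 3640 = 204, and 4·(51) is not a perfect square in Q since 51 is squarefree and ≠ 1. Hence x^2 + 62x + 910 is irreducible over Q and is the minimal polynomial of α.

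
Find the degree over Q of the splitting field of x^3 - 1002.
[K : Q] = 6

The roots of x^3 - 1002 are ∛1002, ω∛1002, ω^2∛1002 where ω = e^(2πi/3) is a primitive cube root of unity, so K = Q(∛1002, ω). Now [Q(∛1002):Q] = 3 (since 1002 is not a perfect cube, x^3 - 1002 is irreducible) and [Q(ω):Q] = 2. Both 2 and 3 divide [K:Q], and [K:Q] ≤ 3·2 = 6, so [K:Q] = 6. (Equivalently: Q(∛1002) ⊂ R but ω ∉ R, so [K : Q(∛1002)] = 2.)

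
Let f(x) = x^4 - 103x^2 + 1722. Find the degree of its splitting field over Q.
[K : Q] = 4

Solving the quadratic in x^2: x^2 = (103 ± √(103^2 - 4·1722))/2 = (103 ± √3721)/2 = (103 ± 61)/2, giving x^2 = 21 or x^2 = 82. So f(x) = (x^2 - 21)(x^2 - 82) and the roots of f are ±√21, ±√82. Hence the splitting field is K = Q(√21, √82). Since 21 and 82 are distinct squarefree integers > 1, their product 1722 is not a perfect square, so √82 ∉ Q(√21). By the tower law [K:Q] = [Q(√21,√82):Q(√21)] · [Q(√21):Q] = 2 · 2 = 4.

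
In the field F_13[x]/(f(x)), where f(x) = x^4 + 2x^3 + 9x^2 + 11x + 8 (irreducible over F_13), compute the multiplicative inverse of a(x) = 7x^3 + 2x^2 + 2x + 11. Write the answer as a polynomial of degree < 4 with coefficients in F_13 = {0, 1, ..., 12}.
a(x)^(-1) ≡ 11x^3 + 9x^2 + 8x + 9 (mod f(x))

Since f is irreducible over F_13, F_13[x]/(f) is a field and a(x) ≠ 0 has an inverse. Apply the extended Euclidean algorithm to f(x) and a(x) in F_13[x]: f(x) = (2x + 9)·a(x) + (10x);  a(x) = (2x^2 + 8x + 8)·(10x) + (11). The last nonzero remainder is the constant 11 = gcd(f, a) in F_13. Back-substituting through the division chain expresses 11 = s(x)·a(x) + t(x)·f(x) with s(x) ≡ 4x^3 + 8x^2 + 10x + 8 (mod f), so (4x^3 + 8x^2 + 10x + 8)·a(x) ≡ 11 (mod f). Multiplying by 11^(-1) ≡ 6 in F_13 gives a(x)^(-1) ≡ 6·(4x^3 + 8x^2 + 10x + 8) ≡ 11x^3 + 9x^2 + 8x + 9 (mod f). Check: (7x^3 + 2x^2 + 2x + 11)·(11x^3 + 9x^2 + 8x + 9) = 12x^6 + 7x^5 + 5x^4 + 10x^3 + 3x^2 + 2x + 8 ≡ 1 (mod x^4 + 2x^3 + 9x^2 + 11x + 8).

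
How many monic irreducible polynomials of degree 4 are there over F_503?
There are 16003325268 monic irreducible polynomials of degree 4 over F_503

Each element of F_{503^4} that lies in no proper subfield is a root of exactly one monic irreducible of degree 4 over F_503, and each such polynomial has 4 distinct roots in F_{503^4}. By Möbius inversion the count is N_503(4) = (1/4) Σ_{d|4} μ(4/d) · 503^d = (1/4)(μ(4)·503^1 + μ(2)·503^2 + μ(1)·503^4) = 64013301072/4 = 16003325268.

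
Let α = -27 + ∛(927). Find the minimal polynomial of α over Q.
m_α(x) = x^3 + 81x^2 + 2187x + 18756

Set β = α + 27 = ∛(927), so β^3 = 927. Then (α + 27)^3 - 927 = 0, i.e. α is a root of g(x) = (x + 27)^3 - 927 = x^3 + 81x^2 + 2187x + 18756. Since g(x) = h(x + 27) where h(x) = x^3 - 927, and h is irreducible over Q (because 927 is not a perfect cube, so h has no rational root, and a monic cubic with no rational root is irreducible), g is also irreducible (irreducibility is preserved under the substitution x → x + 27). Hence m_α(x) = x^3 + 81x^2 + 2187x + 18756.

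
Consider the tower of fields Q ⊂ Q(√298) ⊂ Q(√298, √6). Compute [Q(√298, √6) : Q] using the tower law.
[Q(√298, √6) : Q] = 4

[Q(√298):Q] = 2 (min poly x^2 - 298, irreducible since 298 is squarefree > 1). For the top step, suppose √6 ∈ Q(√298), say √6 = c + d√298 with c, d ∈ Q. Squaring: 6 = c^2 + 298d^2 + 2cd√298. Since √298 ∉ Q this forces 2cd = 0. If d = 0 then √6 = c ∈ Q, contradicting 6 squarefree > 1. If c = 0 then 6 = 298d^2, so 298·6 = (298d)^2 is a perfect square in Q — but 298·6 = 1788 is not a perfect square (since 298 and 6 are distinct squarefree integers). Contradiction. Hence √6 ∉ Q(√298), so x^2 - 6 stays irreducible over Q(√298) and [Q(√298, √6) : Q(√298)] = 2. By the tower law, [Q(√298, √6) : Q] = 2 · 2 = 4.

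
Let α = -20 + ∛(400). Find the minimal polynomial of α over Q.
m_α(x) = x^3 + 60x^2 + 1200x + 7600

Set β = α + 20 = ∛(400), so β^3 = 400. Then (α + 20)^3 - 400 = 0, i.e. α is a root of g(x) = (x + 20)^3 - 400 = x^3 + 60x^2 + 1200x + 7600. Since g(x) = h(x + 20) where h(x) = x^3 - 400, and h is irreducible over Q (because 400 is not a perfect cube, so h has no rational root, and a monic cubic with no rational root is irreducible), g is also irreducible (irreducibility is preserved under the substitution x → x + 20). Hence m_α(x) = x^3 + 60x^2 + 1200x + 7600.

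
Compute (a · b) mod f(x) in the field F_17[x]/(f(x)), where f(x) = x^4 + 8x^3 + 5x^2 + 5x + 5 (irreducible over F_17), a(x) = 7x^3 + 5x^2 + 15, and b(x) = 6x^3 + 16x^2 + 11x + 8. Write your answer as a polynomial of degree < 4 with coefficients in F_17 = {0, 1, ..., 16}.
a · b ≡ 2x^3 + 5x^2 + 15x + 3 (mod f(x))

Multiply in F_17[x]: a(x)·b(x) = (7x^3 + 5x^2 + 15)·(6x^3 + 16x^2 + 11x + 8) = 8x^6 + 6x^5 + 4x^4 + 14x^3 + 8x^2 + 12x + 1. This has degree ≥ 4, so divide by f(x) over F_17: 8x^6 + 6x^5 + 4x^4 + 14x^3 + 8x^2 + 12x + 1 = (8x^2 + 10x + 3)·(x^4 + 8x^3 + 5x^2 + 5x + 5) + (2x^3 + 5x^2 + 15x + 3). Hence a·b ≡ 2x^3 + 5x^2 + 15x + 3 (mod f). (F_17[x]/(f) is a field with 17^4 = 83521 elements since f is irreducible of degree 4.)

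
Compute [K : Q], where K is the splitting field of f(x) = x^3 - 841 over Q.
[K : Q] = 6

The roots of x^3 - 841 are ∛841, ω∛841, ω^2∛841 where ω = e^(2πi/3) is a primitive cube root of unity, so K = Q(∛841, ω). Now [Q(∛841):Q] = 3 (since 841 is not a perfect cube, x^3 - 841 is irreducible) and [Q(ω):Q] = 2. Both 2 and 3 divide [K:Q], and [K:Q] ≤ 3·2 = 6, so [K:Q] = 6. (Equivalently: Q(∛841) ⊂ R but ω ∉ R, so [K : Q(∛841)] = 2.)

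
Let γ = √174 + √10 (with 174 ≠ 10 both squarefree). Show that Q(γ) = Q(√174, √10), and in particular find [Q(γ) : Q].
[Q(γ) : Q] = 4 (equivalently, Q(γ) = Q(√174, √10))

Obviously Q(γ) ⊆ Q(√174, √10), and [Q(√174, √10):Q] = 4 (since 174, 10 are distinct squarefree integers > 1 with 1740 not a perfect square). To show equality we compute the minimal polynomial of γ. From γ = √174 + √10: γ^2 = 174 + 2√(1740) + 10 = 184 + 2√(1740), so γ^2 - 184 = 2√(1740); squaring, (γ^2 - 184)^2 = 4·1740, i.e. γ^4 - 368γ^2 + 33856 - 6960 = 0, i.e. γ^4 - 368γ^2 + 26896 = 0. So γ is a root of x^4 - 368x^2 + 26896. This polynomial is irreducible over Q: it has no rational root (each ±√174 ± √10 is irrational), and any factorization into two quadratics over Q would force √(1740) ∈ Q (pairing opposite roots) or √174, √10 ∈ Q (other pairings), all impossible. Hence [Q(γ):Q] = 4 = [Q(√174, √10):Q], so Q(γ) = Q(√174, √10).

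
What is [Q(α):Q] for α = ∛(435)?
[Q(α):Q] = 3

The minimal polynomial of α is x^3 - 435, irreducible over Q since 435 is not a perfect cube (so x^3 - 435 has no rational root). Hence [Q(α):Q] = deg(m_α) = 3.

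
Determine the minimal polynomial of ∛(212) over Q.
m_α(x) = x^3 - 212

α satisfies α^3 = 212, so x^3 - 212 annihilates α. By the rational root test, a rational root p/q (in lowest terms) of x^3 - 212 would satisfy p^3 = 212 q^3, forcing q = 1 and p^3 = 212; but 212 is not a perfect cube, contradiction. A monic cubic over Q with no rational root is irreducible (any nontrivial factorization would include a linear factor). Hence x^3 - 212 is the minimal polynomial of α, and in particular [Q(α):Q] = 3.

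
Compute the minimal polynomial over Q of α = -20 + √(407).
m_α(x) = x^2 + 40x - 7

From α + 20 = √(407), squaring gives (α + 20)^2 = 407, i.e. α^2 + 40α + 400 = 407, so α^2 + 40α - 7 = 0. The discriminant of x^2 + 40x - 7 is (40)^2 - 4·(-7) = 1600 + 28 = 1628, and 4·(407) is not a perfect square in Q since 407 is squarefree and ≠ 1. Hence x^2 + 40x - 7 is irreducible over Q and is the minimal polynomial of α.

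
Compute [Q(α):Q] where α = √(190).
[Q(α):Q] = 2

[Q(α):Q] equals the degree of the minimal polynomial of α. Here α^2 = 190 and x^2 - 190 is irreducible (d = 190 is squarefree, ≠ 1, hence not a square), so deg(m_α) = 2. Thus [Q(α):Q] = 2.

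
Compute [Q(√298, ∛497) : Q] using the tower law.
[Q(√298, ∛497) : Q] = 6

Let L = Q(√298, ∛497). Since Q(√298) ⊂ L and [Q(√298):Q] = 2, the tower law gives 2 | [L:Q]. Likewise Q(∛497) ⊂ L with [Q(∛497):Q] = 3 (because 497 is not a perfect cube), so 3 | [L:Q]. As gcd(2,3) = 1, [L:Q] is divisible by 6. Conversely L is generated over Q by √298 and ∛497, so [L:Q] ≤ 2·3 = 6. Therefore [Q(√298, ∛497) : Q] = 6.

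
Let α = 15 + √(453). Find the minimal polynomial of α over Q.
m_α(x) = x^2 - 30x - 228

From α - 15 = √(453), squaring gives (α - 15)^2 = 453, i.e. α^2 - 30α + 225 = 453, so α^2 - 30α - 228 = 0. The discriminant of x^2 - 30x - 228 is (-30)^2 - 4·(-228) = 900 + 912 = 1812, and 4·(453) is not a perfect square in Q since 453 is squarefree and ≠ 1. Hence x^2 - 30x - 228 is irreducible over Q and is the minimal polynomial of α.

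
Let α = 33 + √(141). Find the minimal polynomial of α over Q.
m_α(x) = x^2 - 66x + 948

From α - 33 = √(141), squaring gives (α - 33)^2 = 141, i.e. α^2 - 66α + 1089 = 141, so α^2 - 66α + 948 = 0. The discriminant of x^2 - 66x + 948 is (-66)^2 - 4·(948) = 4356 - 3792 = 564, and 4·(141) is not a perfect square in Q since 141 is squarefree and ≠ 1. Hence x^2 - 66x + 948 is irreducible over Q and is the minimal polynomial of α.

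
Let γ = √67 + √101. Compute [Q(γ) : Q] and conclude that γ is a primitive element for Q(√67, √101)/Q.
[Q(γ) : Q] = 4 (equivalently, Q(γ) = Q(√67, √101))

Obviously Q(γ) ⊆ Q(√67, √101), and [Q(√67, √101):Q] = 4 (since 67, 101 are distinct squarefree integers > 1 with 6767 not a perfect square). To show equality we compute the minimal polynomial of γ. From γ = √67 + √101: γ^2 = 67 + 2√(6767) + 101 = 168 + 2√(6767), so γ^2 - 168 = 2√(6767); squaring, (γ^2 - 168)^2 = 4·6767, i.e. γ^4 - 336γ^2 + 28224 - 27068 = 0, i.e. γ^4 - 336γ^2 + 1156 = 0. So γ is a root of x^4 - 336x^2 + 1156. This polynomial is irreducible over Q: it has no rational root (each ±√67 ± √101 is irrational), and any factorization into two quadratics over Q would force √(6767) ∈ Q (pairing opposite roots) or √67, √101 ∈ Q (other pairings), all impossible. Hence [Q(γ):Q] = 4 = [Q(√67, √101):Q], so Q(γ) = Q(√67, √101).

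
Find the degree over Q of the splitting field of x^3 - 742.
[K : Q] = 6

The roots of x^3 - 742 are ∛742, ω∛742, ω^2∛742 where ω = e^(2πi/3) is a primitive cube root of unity, so K = Q(∛742, ω). Now [Q(∛742):Q] = 3 (since 742 is not a perfect cube, x^3 - 742 is irreducible) and [Q(ω):Q] = 2. Both 2 and 3 divide [K:Q], and [K:Q] ≤ 3·2 = 6, so [K:Q] = 6. (Equivalently: Q(∛742) ⊂ R but ω ∉ R, so [K : Q(∛742)] = 2.)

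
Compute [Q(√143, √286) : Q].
[Q(√143, √286) : Q] = 4

[Q(√143):Q] = 2 (min poly x^2 - 143, irreducible since 143 is squarefree > 1). For the top step, suppose √286 ∈ Q(√143), say √286 = c + d√143 with c, d ∈ Q. Squaring: 286 = c^2 + 143d^2 + 2cd√143. Since √143 ∉ Q this forces 2cd = 0. If d = 0 then √286 = c ∈ Q, contradicting 286 squarefree > 1. If c = 0 then 286 = 143d^2, so 143·286 = (143d)^2 is a perfect square in Q — but 143·286 = 40898 is not a perfect square (since 143 and 286 are distinct squarefree integers). Contradiction. Hence √286 ∉ Q(√143), so x^2 - 286 stays irreducible over Q(√143) and [Q(√143, √286) : Q(√143)] = 2. By the tower law, [Q(√143, √286) : Q] = 2 · 2 = 4.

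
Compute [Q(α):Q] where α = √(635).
[Q(α):Q] = 2

[Q(α):Q] equals the degree of the minimal polynomial of α. Here α^2 = 635 and x^2 - 635 is irreducible (d = 635 is squarefree, ≠ 1, hence not a square), so deg(m_α) = 2. Thus [Q(α):Q] = 2.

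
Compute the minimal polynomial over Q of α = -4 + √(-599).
m_α(x) = x^2 + 8x + 615

From α + 4 = √(-599), squaring gives (α + 4)^2 = -599, i.e. α^2 + 8α + 16 = -599, so α^2 + 8α + 615 = 0. The discriminant of x^2 + 8x + 615 is (8)^2 - 4·(615) = 64 - 2460 = -2396, and 4·(-599) is not a perfect square in Q since -599 is squarefree and ≠ 1. Hence x^2 + 8x + 615 is irreducible over Q and is the minimal polynomial of α.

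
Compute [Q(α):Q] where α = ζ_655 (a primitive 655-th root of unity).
[Q(α):Q] = 520

The minimal polynomial of ζ_655 over Q is the 655-th cyclotomic polynomial Φ_655(x), which is irreducible over Q and has degree φ(655) = 520. Hence [Q(α):Q] = φ(655) = 520.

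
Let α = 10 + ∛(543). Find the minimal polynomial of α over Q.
m_α(x) = x^3 - 30x^2 + 300x - 1543

Set β = α - 10 = ∛(543), so β^3 = 543. Then (α - 10)^3 - 543 = 0, i.e. α is a root of g(x) = (x - 10)^3 - 543 = x^3 - 30x^2 + 300x - 1543. Since g(x) = h(x - 10) where h(x) = x^3 - 543, and h is irreducible over Q (because 543 is not a perfect cube, so h has no rational root, and a monic cubic with no rational root is irreducible), g is also irreducible (irreducibility is preserved under the substitution x → x - 10). Hence m_α(x) = x^3 - 30x^2 + 300x - 1543.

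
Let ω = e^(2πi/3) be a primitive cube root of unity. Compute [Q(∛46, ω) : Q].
[Q(∛46, ω) : Q] = 6

[Q(∛46):Q] = 3 (min poly x^3 - 46, irreducible since 46 is not a perfect cube). [Q(ω):Q] = 2 (min poly x^2 + x + 1). Since Q(∛46) ⊂ R and ω ∉ R, we have ω ∉ Q(∛46), so x^2 + x + 1 remains irreducible over Q(∛46) and [Q(∛46, ω) : Q(∛46)] = 2. By the tower law, [Q(∛46, ω) : Q] = 3 · 2 = 6. (In fact Q(∛46, ω) is the splitting field of x^3 - 46 over Q.)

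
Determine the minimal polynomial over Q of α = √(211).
m_α(x) = x^2 - 211

α satisfies α^2 - 211 = 0, so x^2 - 211 annihilates α. Since d = 211 is squarefree and ≠ 1, it is not a perfect square in Q, so x^2 - 211 has no rational root and is therefore irreducible over Q (a degree-2 polynomial over a field is irreducible iff it has no root). Hence m_α(x) = x^2 - 211.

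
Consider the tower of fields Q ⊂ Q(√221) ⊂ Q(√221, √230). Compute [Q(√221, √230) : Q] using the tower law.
[Q(√221, √230) : Q] = 4

[Q(√221):Q] = 2 (min poly x^2 - 221, irreducible since 221 is squarefree > 1). For the top step, suppose √230 ∈ Q(√221), say √230 = c + d√221 with c, d ∈ Q. Squaring: 230 = c^2 + 221d^2 + 2cd√221. Since √221 ∉ Q this forces 2cd = 0. If d = 0 then √230 = c ∈ Q, contradicting 230 squarefree > 1. If c = 0 then 230 = 221d^2, so 221·230 = (221d)^2 is a perfect square in Q — but 221·230 = 50830 is not a perfect square (since 221 and 230 are distinct squarefree integers). Contradiction. Hence √230 ∉ Q(√221), so x^2 - 230 stays irreducible over Q(√221) and [Q(√221, √230) : Q(√221)] = 2. By the tower law, [Q(√221, √230) : Q] = 2 · 2 = 4.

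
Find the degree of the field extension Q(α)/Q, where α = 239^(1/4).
[Q(α):Q] = 4

α is a root of x^4 - 239. By Eisenstein's criterion at the prime p = 239 (which divides the constant term 239 but p^2 = 57121 does not, since 239 is squarefree), x^4 - 239 is irreducible over Q. Hence [Q(α):Q] = 4.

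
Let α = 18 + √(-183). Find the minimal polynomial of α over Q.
m_α(x) = x^2 - 36x + 507

From α - 18 = √(-183), squaring gives (α - 18)^2 = -183, i.e. α^2 - 36α + 324 = -183, so α^2 - 36α + 507 = 0. The discriminant of x^2 - 36x + 507 is (-36)^2 - 4·(507) = 1296 - 2028 = -732, and 4·(-183) is not a perfect square in Q since -183 is squarefree and ≠ 1. Hence x^2 - 36x + 507 is irreducible over Q and is the minimal polynomial of α.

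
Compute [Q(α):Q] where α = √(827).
[Q(α):Q] = 2

[Q(α):Q] equals the degree of the minimal polynomial of α. Here α^2 = 827 and x^2 - 827 is irreducible (d = 827 is squarefree, ≠ 1, hence not a square), so deg(m_α) = 2. Thus [Q(α):Q] = 2.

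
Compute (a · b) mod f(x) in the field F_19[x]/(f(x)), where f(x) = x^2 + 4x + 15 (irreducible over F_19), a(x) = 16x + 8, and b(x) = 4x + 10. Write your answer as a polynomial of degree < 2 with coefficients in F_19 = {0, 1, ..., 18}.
a · b ≡ 12x + 13 (mod f(x))

Multiply in F_19[x]: a(x)·b(x) = (16x + 8)·(4x + 10) = 7x^2 + 2x + 4. This has degree ≥ 2, so divide by f(x) over F_19: 7x^2 + 2x + 4 = (7)·(x^2 + 4x + 15) + (12x + 13). Hence a·b ≡ 12x + 13 (mod f). (F_19[x]/(f) is a field with 19^2 = 361 elements since f is irreducible of degree 2.)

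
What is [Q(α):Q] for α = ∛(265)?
[Q(α):Q] = 3

The minimal polynomial of α is x^3 - 265, irreducible over Q since 265 is not a perfect cube (so x^3 - 265 has no rational root). Hence [Q(α):Q] = deg(m_α) = 3.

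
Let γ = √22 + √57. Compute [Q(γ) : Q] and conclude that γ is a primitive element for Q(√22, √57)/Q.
[Q(γ) : Q] = 4 (equivalently, Q(γ) = Q(√22, √57))

Obviously Q(γ) ⊆ Q(√22, √57), and [Q(√22, √57):Q] = 4 (since 22, 57 are distinct squarefree integers > 1 with 1254 not a perfect square). To show equality we compute the minimal polynomial of γ. From γ = √22 + √57: γ^2 = 22 + 2√(1254) + 57 = 79 + 2√(1254), so γ^2 - 79 = 2√(1254); squaring, (γ^2 - 79)^2 = 4·1254, i.e. γ^4 - 158γ^2 + 6241 - 5016 = 0, i.e. γ^4 - 158γ^2 + 1225 = 0. So γ is a root of x^4 - 158x^2 + 1225. This polynomial is irreducible over Q: it has no rational root (each ±√22 ± √57 is irrational), and any factorization into two quadratics over Q would force √(1254) ∈ Q (pairing opposite roots) or √22, √57 ∈ Q (other pairings), all impossible. Hence [Q(γ):Q] = 4 = [Q(√22, √57):Q], so Q(γ) = Q(√22, √57).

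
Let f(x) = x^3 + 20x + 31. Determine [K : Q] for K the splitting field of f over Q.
[K : Q] = 6

By the rational root test, any rational root of the monic integer polynomial f(x) = x^3 + 20x + 31 must be an integer dividing the constant term 31, i.e. one of ±{1, 31}. Evaluating: f(1) = 52, f(-1) = 10, f(31) = 30442, f(-31) = -30380; none is 0, so f has no rational root and is therefore irreducible over Q (a cubic with no linear factor over a field is irreducible). For an irreducible cubic, the Galois group is A_3 or S_3 according as the discriminant disc(f) = -4a^3 - 27b^2 = -4·(20)^3 - 27·(31)^2 = -57947 is or is not a square in Q. Here disc(f) = -57947 is not a perfect square in Q, so the Galois group of f over Q is not contained in A_3 and must be all of S_3. The splitting field has degree |S_3| = 6 over Q, so [K : Q] = 6.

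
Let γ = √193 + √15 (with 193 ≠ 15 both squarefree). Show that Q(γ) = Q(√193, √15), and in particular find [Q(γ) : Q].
[Q(γ) : Q] = 4 (equivalently, Q(γ) = Q(√193, √15))

Obviously Q(γ) ⊆ Q(√193, √15), and [Q(√193, √15):Q] = 4 (since 193, 15 are distinct squarefree integers > 1 with 2895 not a perfect square). To show equality we compute the minimal polynomial of γ. From γ = √193 + √15: γ^2 = 193 + 2√(2895) + 15 = 208 + 2√(2895), so γ^2 - 208 = 2√(2895); squaring, (γ^2 - 208)^2 = 4·2895, i.e. γ^4 - 416γ^2 + 43264 - 11580 = 0, i.e. γ^4 - 416γ^2 + 31684 = 0. So γ is a root of x^4 - 416x^2 + 31684. This polynomial is irreducible over Q: it has no rational root (each ±√193 ± √15 is irrational), and any factorization into two quadratics over Q would force √(2895) ∈ Q (pairing opposite roots) or √193, √15 ∈ Q (other pairings), all impossible. Hence [Q(γ):Q] = 4 = [Q(√193, √15):Q], so Q(γ) = Q(√193, √15).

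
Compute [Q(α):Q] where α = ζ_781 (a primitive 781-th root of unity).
[Q(α):Q] = 700

The minimal polynomial of ζ_781 over Q is the 781-th cyclotomic polynomial Φ_781(x), which is irreducible over Q and has degree φ(781) = 700. Hence [Q(α):Q] = φ(781) = 700.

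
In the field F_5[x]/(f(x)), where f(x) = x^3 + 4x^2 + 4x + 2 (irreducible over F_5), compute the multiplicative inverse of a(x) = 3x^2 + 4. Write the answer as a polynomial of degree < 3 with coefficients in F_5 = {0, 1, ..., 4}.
a(x)^(-1) ≡ 4x^2 + x + 4 (mod f(x))

Since f is irreducible over F_5, F_5[x]/(f) is a field and a(x) ≠ 0 has an inverse. Apply the extended Euclidean algorithm to f(x) and a(x) in F_5[x]: f(x) = (2x + 3)·a(x) + (x);  a(x) = (3x)·(x) + (4). The last nonzero remainder is the constant 4 = gcd(f, a) in F_5. Back-substituting through the division chain expresses 4 = s(x)·a(x) + t(x)·f(x) with s(x) ≡ x^2 + 4x + 1 (mod f), so (x^2 + 4x + 1)·a(x) ≡ 4 (mod f). Multiplying by 4^(-1) ≡ 4 in F_5 gives a(x)^(-1) ≡ 4·(x^2 + 4x + 1) ≡ 4x^2 + x + 4 (mod f). Check: (3x^2 + 4)·(4x^2 + x + 4) = 2x^4 + 3x^3 + 3x^2 + 4x + 1 ≡ 1 (mod x^3 + 4x^2 + 4x + 2).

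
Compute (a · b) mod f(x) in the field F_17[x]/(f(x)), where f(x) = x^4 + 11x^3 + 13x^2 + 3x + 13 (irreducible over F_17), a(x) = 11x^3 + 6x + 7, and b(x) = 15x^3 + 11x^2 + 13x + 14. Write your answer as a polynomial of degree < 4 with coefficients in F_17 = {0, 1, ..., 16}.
a · b ≡ 5x^3 + 8x^2 + 13x + 6 (mod f(x))

Multiply in F_17[x]: a(x)·b(x) = (11x^3 + 6x + 7)·(15x^3 + 11x^2 + 13x + 14) = 12x^6 + 2x^5 + 12x^4 + 2x^3 + 2x^2 + 5x + 13. This has degree ≥ 4, so divide by f(x) over F_17: 12x^6 + 2x^5 + 12x^4 + 2x^3 + 2x^2 + 5x + 13 = (12x^2 + 6x + 11)·(x^4 + 11x^3 + 13x^2 + 3x + 13) + (5x^3 + 8x^2 + 13x + 6). Hence a·b ≡ 5x^3 + 8x^2 + 13x + 6 (mod f). (F_17[x]/(f) is a field with 17^4 = 83521 elements since f is irreducible of degree 4.)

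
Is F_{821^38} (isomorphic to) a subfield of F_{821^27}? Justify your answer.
No: F_{821^38} is not a subfield of F_{821^27}

F_{p^m} embeds in F_{p^n} iff m | n. Here 38 ∤ 27 (since 27 = 0·38 + 27 with remainder 27 ≠ 0), so F_{821^38} is not a subfield of F_{821^27}. Equivalently: if it were, the tower law would give 38 = [F_{821^38}:F_821] dividing [F_{821^27}:F_821] = 27, contradiction.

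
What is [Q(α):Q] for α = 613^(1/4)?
[Q(α):Q] = 4

α is a root of x^4 - 613. By Eisenstein's criterion at the prime p = 613 (which divides the constant term 613 but p^2 = 375769 does not, since 613 is squarefree), x^4 - 613 is irreducible over Q. Hence [Q(α):Q] = 4.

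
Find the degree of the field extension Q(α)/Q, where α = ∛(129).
[Q(α):Q] = 3

The minimal polynomial of α is x^3 - 129, irreducible over Q since 129 is not a perfect cube (so x^3 - 129 has no rational root). Hence [Q(α):Q] = deg(m_α) = 3.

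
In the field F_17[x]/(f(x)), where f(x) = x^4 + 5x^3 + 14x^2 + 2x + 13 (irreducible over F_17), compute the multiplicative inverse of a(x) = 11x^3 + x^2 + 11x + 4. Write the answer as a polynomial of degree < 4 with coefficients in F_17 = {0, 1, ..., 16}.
a(x)^(-1) ≡ 11x^3 + 9x^2 + 13x + 13 (mod f(x))

Since f is irreducible over F_17, F_17[x]/(f) is a field and a(x) ≠ 0 has an inverse. Apply the extended Euclidean algorithm to f(x) and a(x) in F_17[x]: f(x) = (14x + 10)·a(x) + (3x^2 + 6x + 7);  a(x) = (15x + 10)·(3x^2 + 6x + 7) + (16x + 2);  (3x^2 + 6x + 7) = (14x + 5)·(16x + 2) + (14). The last nonzero remainder is the constant 14 = gcd(f, a) in F_17. Back-substituting through the division chain expresses 14 = s(x)·a(x) + t(x)·f(x) with s(x) ≡ x^3 + 7x^2 + 12x + 12 (mod f), so (x^3 + 7x^2 + 12x + 12)·a(x) ≡ 14 (mod f). Multiplying by 14^(-1) ≡ 11 in F_17 gives a(x)^(-1) ≡ 11·(x^3 + 7x^2 + 12x + 12) ≡ 11x^3 + 9x^2 + 13x + 13 (mod f). Check: (11x^3 + x^2 + 11x + 4)·(11x^3 + 9x^2 + 13x + 13) = 2x^6 + 8x^5 + x^4 + 10x^3 + 5x^2 + 8x + 1 ≡ 1 (mod x^4 + 5x^3 + 14x^2 + 2x + 13).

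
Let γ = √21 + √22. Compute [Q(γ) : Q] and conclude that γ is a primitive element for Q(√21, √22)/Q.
[Q(γ) : Q] = 4 (equivalently, Q(γ) = Q(√21, √22))

Obviously Q(γ) ⊆ Q(√21, √22), and [Q(√21, √22):Q] = 4 (since 21, 22 are distinct squarefree integers > 1 with 462 not a perfect square). To show equality we compute the minimal polynomial of γ. From γ = √21 + √22: γ^2 = 21 + 2√(462) + 22 = 43 + 2√(462), so γ^2 - 43 = 2√(462); squaring, (γ^2 - 43)^2 = 4·462, i.e. γ^4 - 86γ^2 + 1849 - 1848 = 0, i.e. γ^4 - 86γ^2 + 1 = 0. So γ is a root of x^4 - 86x^2 + 1. This polynomial is irreducible over Q: it has no rational root (each ±√21 ± √22 is irrational), and any factorization into two quadratics over Q would force √(462) ∈ Q (pairing opposite roots) or √21, √22 ∈ Q (other pairings), all impossible. Hence [Q(γ):Q] = 4 = [Q(√21, √22):Q], so Q(γ) = Q(√21, √22).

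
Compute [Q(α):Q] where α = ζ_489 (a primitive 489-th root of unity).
[Q(α):Q] = 324

The minimal polynomial of ζ_489 over Q is the 489-th cyclotomic polynomial Φ_489(x), which is irreducible over Q and has degree φ(489) = 324. Hence [Q(α):Q] = φ(489) = 324.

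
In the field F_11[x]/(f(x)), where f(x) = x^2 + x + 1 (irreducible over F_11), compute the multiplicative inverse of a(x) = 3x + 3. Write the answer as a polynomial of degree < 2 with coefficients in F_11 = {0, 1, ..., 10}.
a(x)^(-1) ≡ 7x (mod f(x))

Since f is irreducible over F_11, F_11[x]/(f) is a field and a(x) ≠ 0 has an inverse. Apply the extended Euclidean algorithm to f(x) and a(x) in F_11[x]: f(x) = (4x)·a(x) + (1). The last nonzero remainder is the constant 1 = gcd(f, a) in F_11. Back-substituting through the division chain expresses 1 = s(x)·a(x) + t(x)·f(x) with s(x) ≡ 7x (mod f), so a(x)^(-1) ≡ s(x) = 7x (mod f). Check: (3x + 3)·(7x) = 10x^2 + 10x ≡ 1 (mod x^2 + x + 1).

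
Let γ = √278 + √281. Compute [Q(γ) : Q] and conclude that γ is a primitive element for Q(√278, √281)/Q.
[Q(γ) : Q] = 4 (equivalently, Q(γ) = Q(√278, √281))

Obviously Q(γ) ⊆ Q(√278, √281), and [Q(√278, √281):Q] = 4 (since 278, 281 are distinct squarefree integers > 1 with 78118 not a perfect square). To show equality we compute the minimal polynomial of γ. From γ = √278 + √281: γ^2 = 278 + 2√(78118) + 281 = 559 + 2√(78118), so γ^2 - 559 = 2√(78118); squaring, (γ^2 - 559)^2 = 4·78118, i.e. γ^4 - 1118γ^2 + 312481 - 312472 = 0, i.e. γ^4 - 1118γ^2 + 9 = 0. So γ is a root of x^4 - 1118x^2 + 9. This polynomial is irreducible over Q: it has no rational root (each ±√278 ± √281 is irrational), and any factorization into two quadratics over Q would force √(78118) ∈ Q (pairing opposite roots) or √278, √281 ∈ Q (other pairings), all impossible. Hence [Q(γ):Q] = 4 = [Q(√278, √281):Q], so Q(γ) = Q(√278, √281).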